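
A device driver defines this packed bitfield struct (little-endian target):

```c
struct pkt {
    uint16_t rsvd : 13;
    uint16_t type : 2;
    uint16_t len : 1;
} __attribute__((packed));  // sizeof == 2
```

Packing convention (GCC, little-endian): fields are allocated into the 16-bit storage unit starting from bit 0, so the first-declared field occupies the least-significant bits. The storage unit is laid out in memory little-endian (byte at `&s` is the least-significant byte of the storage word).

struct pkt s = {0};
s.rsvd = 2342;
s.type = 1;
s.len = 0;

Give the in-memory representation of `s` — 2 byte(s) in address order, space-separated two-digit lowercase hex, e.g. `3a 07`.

rsvd (13b) val=2342 bits=0x926 at bit 0: 0x0926
type (2b) val=1 bits=0x1 at bit 13: 0x2926
len (1b) val=0 bits=0x0 at bit 15: 0x2926
word = 0x2926 → little-endian bytes:
  [0]=0x26  [1]=0x29

26 29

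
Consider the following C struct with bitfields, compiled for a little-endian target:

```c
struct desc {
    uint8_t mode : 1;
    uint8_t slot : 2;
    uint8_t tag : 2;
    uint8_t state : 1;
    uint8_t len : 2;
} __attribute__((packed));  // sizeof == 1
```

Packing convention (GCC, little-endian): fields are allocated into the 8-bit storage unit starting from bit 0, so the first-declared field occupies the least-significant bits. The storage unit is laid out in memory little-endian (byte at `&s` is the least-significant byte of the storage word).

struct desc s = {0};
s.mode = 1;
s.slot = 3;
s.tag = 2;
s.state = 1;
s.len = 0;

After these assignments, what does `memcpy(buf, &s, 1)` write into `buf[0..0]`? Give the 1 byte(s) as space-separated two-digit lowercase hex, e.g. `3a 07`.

37

mode:1 = 1 → 0x1 << 0 → word 0x01
slot:2 = 3 → 0x3 << 1 → word 0x07
tag:2 = 2 → 0x2 << 3 → word 0x17
state:1 = 1 → 0x1 << 5 → word 0x37
len:2 = 0 → 0x0 << 6 → word 0x37
word = 0x37 → little-endian bytes:
  [0]=0x37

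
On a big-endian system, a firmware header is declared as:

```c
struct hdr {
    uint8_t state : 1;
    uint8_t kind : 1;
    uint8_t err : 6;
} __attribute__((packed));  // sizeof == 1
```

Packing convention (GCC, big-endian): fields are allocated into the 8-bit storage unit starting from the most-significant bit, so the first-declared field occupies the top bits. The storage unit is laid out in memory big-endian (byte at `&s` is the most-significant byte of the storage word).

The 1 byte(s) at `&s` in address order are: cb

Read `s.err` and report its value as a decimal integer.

[0]=0xcb (big-endian) → word 0xcb
state [7+:1] = (word>>7) & 0x1 = 1
kind [6+:1] = (word>>6) & 0x1 = 1
err [0+:6] = (word>>0) & 0x3f = 11  ←

11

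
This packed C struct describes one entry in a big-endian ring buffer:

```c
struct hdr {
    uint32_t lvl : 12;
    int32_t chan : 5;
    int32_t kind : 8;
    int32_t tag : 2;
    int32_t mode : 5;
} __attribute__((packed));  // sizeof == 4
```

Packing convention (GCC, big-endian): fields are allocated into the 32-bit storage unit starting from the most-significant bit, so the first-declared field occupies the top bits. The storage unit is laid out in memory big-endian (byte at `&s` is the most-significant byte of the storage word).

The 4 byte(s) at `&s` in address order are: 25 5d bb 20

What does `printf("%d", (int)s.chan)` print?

-5

[0]=0x25 [1]=0x5d [2]=0xbb [3]=0x20 (big-endian) → word 0x255dbb20
lvl:12 @ bit 20 → (0x255dbb20>>20)&0xfff = 0x255
chan:5 @ bit 15 → (0x255dbb20>>15)&0x1f = 0x1b  ←
kind:8 @ bit 7 → (0x255dbb20>>7)&0xff = 0x76
tag:2 @ bit 5 → (0x255dbb20>>5)&0x3 = 0x1
mode:5 @ bit 0 → (0x255dbb20>>0)&0x1f = 0x0
chan signed 5b, MSB=1: 27 - 32 = -5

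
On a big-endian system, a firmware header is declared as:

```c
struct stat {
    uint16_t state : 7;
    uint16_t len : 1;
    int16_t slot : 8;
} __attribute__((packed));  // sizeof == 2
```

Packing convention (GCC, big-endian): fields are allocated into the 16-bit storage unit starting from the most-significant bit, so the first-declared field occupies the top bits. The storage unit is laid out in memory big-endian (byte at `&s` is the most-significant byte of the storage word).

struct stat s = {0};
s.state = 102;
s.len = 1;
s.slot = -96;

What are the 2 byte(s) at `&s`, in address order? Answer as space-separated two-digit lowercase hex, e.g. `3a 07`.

cd a0

state (7b) val=102 bits=0x66 at bit 9: 0xcc00
len (1b) val=1 bits=0x1 at bit 8: 0xcd00
slot (8b) val=-96 bits=0xa0 at bit 0: 0xcda0
word = 0xcda0 → big-endian bytes:
  [0]=0xcd  [1]=0xa0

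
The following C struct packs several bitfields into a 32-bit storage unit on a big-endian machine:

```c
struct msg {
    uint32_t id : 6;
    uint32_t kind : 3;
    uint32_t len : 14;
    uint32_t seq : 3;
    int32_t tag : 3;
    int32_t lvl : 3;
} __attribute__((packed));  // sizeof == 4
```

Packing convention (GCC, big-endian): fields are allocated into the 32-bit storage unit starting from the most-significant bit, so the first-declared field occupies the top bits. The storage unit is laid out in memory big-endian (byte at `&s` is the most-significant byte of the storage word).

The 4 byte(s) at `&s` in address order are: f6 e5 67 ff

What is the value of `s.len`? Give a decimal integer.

[0]=0xf6 [1]=0xe5 [2]=0x67 [3]=0xff (big-endian) → word 0xf6e567ff
id:6 @ bit 26 → (0xf6e567ff>>26)&0x3f = 0x3d
kind:3 @ bit 23 → (0xf6e567ff>>23)&0x7 = 0x5
len:14 @ bit 9 → (0xf6e567ff>>9)&0x3fff = 0x32b3  ←
seq:3 @ bit 6 → (0xf6e567ff>>6)&0x7 = 0x7
tag:3 @ bit 3 → (0xf6e567ff>>3)&0x7 = 0x7
lvl:3 @ bit 0 → (0xf6e567ff>>0)&0x7 = 0x7

12979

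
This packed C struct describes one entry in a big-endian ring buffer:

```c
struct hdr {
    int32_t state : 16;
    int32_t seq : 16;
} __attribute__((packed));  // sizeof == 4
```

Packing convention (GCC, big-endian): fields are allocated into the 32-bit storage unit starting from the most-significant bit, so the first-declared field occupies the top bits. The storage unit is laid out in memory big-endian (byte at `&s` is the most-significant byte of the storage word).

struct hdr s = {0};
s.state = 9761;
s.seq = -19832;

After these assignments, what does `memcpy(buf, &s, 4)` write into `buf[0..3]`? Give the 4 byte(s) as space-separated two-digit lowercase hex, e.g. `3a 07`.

26 21 b2 88

[16+:16] state=9761 & 0xffff = 0x2621; word=0x26210000
[0+:16] seq=-19832 & 0xffff = 0xb288; word=0x2621b288
word = 0x2621b288 → big-endian bytes:
  [0]=0x26  [1]=0x21  [2]=0xb2  [3]=0x88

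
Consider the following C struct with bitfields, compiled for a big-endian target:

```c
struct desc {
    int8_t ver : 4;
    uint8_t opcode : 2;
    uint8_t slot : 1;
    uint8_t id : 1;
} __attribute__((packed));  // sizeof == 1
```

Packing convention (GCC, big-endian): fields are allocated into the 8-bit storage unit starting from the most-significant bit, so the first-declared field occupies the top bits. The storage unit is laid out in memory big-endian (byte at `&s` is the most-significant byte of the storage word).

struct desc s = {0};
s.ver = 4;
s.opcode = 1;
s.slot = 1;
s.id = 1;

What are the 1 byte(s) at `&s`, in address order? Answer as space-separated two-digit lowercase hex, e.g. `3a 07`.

47

[4+:4] ver=4 & 0xf = 0x4; word=0x40
[2+:2] opcode=1 & 0x3 = 0x1; word=0x44
[1+:1] slot=1 & 0x1 = 0x1; word=0x46
[0+:1] id=1 & 0x1 = 0x1; word=0x47
word = 0x47 → big-endian bytes:
  [0]=0x47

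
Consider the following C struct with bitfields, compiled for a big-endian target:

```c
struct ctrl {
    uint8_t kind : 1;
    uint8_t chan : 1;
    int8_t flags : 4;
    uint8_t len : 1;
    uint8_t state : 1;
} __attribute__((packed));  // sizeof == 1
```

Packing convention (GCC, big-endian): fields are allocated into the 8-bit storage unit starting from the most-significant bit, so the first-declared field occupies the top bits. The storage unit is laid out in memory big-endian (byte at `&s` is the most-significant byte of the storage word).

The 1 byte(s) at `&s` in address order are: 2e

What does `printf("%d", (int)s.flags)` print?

[0]=0x2e (big-endian) → word 0x2e
kind:1 @ bit 7 → (0x2e>>7)&0x1 = 0x0
chan:1 @ bit 6 → (0x2e>>6)&0x1 = 0x0
flags:4 @ bit 2 → (0x2e>>2)&0xf = 0xb  ←
len:1 @ bit 1 → (0x2e>>1)&0x1 = 0x1
state:1 @ bit 0 → (0x2e>>0)&0x1 = 0x0
flags signed 4b, MSB=1: 11 - 16 = -5

-5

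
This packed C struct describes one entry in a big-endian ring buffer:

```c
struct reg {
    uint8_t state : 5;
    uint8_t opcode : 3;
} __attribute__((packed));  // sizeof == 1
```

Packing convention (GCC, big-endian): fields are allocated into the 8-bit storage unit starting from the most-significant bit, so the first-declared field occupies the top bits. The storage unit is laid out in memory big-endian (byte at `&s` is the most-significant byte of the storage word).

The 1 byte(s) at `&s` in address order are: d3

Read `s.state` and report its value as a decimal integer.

26

[0]=0xd3 (big-endian) → word 0xd3
state:5 @ bit 3 → (0xd3>>3)&0x1f = 0x1a  ←
opcode:3 @ bit 0 → (0xd3>>0)&0x7 = 0x3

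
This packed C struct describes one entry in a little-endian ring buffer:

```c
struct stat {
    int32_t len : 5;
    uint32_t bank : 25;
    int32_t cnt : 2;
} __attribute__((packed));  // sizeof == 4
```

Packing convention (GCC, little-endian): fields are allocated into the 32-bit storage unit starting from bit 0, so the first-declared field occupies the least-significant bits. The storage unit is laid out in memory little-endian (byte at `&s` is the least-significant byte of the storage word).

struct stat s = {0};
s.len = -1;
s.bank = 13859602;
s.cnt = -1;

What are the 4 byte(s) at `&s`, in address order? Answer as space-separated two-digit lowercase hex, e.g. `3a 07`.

5f 62 6f da

len (5b) val=-1 bits=0x1f at bit 0: 0x0000001f
bank (25b) val=13859602 bits=0xd37b12 at bit 5: 0x1a6f625f
cnt (2b) val=-1 bits=0x3 at bit 30: 0xda6f625f
word = 0xda6f625f → little-endian bytes:
  [0]=0x5f  [1]=0x62  [2]=0x6f  [3]=0xda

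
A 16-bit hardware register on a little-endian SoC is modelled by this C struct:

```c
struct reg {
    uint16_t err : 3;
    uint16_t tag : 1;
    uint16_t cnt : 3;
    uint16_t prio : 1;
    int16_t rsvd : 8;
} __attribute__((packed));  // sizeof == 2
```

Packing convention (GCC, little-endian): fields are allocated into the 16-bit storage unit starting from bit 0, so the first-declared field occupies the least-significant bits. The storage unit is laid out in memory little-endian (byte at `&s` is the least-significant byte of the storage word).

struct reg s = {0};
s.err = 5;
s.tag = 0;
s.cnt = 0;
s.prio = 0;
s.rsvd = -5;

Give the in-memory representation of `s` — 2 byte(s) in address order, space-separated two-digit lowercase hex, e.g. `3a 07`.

05 fb

err:3 = 5 → 0x5 << 0 → word 0x0005
tag:1 = 0 → 0x0 << 3 → word 0x0005
cnt:3 = 0 → 0x0 << 4 → word 0x0005
prio:1 = 0 → 0x0 << 7 → word 0x0005
rsvd:8 = -5 → 0xfb << 8 → word 0xfb05
word = 0xfb05 → little-endian bytes:
  [0]=0x05  [1]=0xfb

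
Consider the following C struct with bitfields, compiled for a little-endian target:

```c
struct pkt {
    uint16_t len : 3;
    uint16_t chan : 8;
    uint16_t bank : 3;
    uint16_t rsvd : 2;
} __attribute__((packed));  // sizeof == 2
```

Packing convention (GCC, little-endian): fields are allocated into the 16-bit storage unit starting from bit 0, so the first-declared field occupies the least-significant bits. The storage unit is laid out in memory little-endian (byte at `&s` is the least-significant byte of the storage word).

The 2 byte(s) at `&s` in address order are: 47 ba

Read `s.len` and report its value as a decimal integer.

[0]=0x47 [1]=0xba (little-endian) → word 0xba47
len [0+:3] = (word>>0) & 0x7 = 7  ←
chan [3+:8] = (word>>3) & 0xff = 72
bank [11+:3] = (word>>11) & 0x7 = 7
rsvd [14+:2] = (word>>14) & 0x3 = 2

7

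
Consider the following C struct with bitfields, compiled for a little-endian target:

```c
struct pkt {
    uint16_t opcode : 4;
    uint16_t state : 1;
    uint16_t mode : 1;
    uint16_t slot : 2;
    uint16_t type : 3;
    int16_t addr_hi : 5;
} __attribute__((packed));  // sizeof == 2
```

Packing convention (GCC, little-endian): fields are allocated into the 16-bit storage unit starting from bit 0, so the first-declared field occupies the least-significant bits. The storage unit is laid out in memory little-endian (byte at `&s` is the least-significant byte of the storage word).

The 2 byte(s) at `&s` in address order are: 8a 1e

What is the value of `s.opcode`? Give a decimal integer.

[0]=0x8a [1]=0x1e (little-endian) → word 0x1e8a
opcode:4 @ bit 0 → (0x1e8a>>0)&0xf = 0xa  ←
state:1 @ bit 4 → (0x1e8a>>4)&0x1 = 0x0
mode:1 @ bit 5 → (0x1e8a>>5)&0x1 = 0x0
slot:2 @ bit 6 → (0x1e8a>>6)&0x3 = 0x2
type:3 @ bit 8 → (0x1e8a>>8)&0x7 = 0x6
addr_hi:5 @ bit 11 → (0x1e8a>>11)&0x1f = 0x3

10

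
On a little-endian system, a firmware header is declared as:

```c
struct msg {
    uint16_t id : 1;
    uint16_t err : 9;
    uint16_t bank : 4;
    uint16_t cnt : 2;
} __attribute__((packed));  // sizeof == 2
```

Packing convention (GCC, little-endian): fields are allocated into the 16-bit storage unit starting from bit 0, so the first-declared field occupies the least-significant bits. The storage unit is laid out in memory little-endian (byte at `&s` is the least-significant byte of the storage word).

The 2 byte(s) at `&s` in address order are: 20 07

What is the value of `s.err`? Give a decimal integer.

[0]=0x20 [1]=0x07 (little-endian) → word 0x0720
id:1 @ bit 0 → (0x0720>>0)&0x1 = 0x0
err:9 @ bit 1 → (0x0720>>1)&0x1ff = 0x190  ←
bank:4 @ bit 10 → (0x0720>>10)&0xf = 0x1
cnt:2 @ bit 14 → (0x0720>>14)&0x3 = 0x0

400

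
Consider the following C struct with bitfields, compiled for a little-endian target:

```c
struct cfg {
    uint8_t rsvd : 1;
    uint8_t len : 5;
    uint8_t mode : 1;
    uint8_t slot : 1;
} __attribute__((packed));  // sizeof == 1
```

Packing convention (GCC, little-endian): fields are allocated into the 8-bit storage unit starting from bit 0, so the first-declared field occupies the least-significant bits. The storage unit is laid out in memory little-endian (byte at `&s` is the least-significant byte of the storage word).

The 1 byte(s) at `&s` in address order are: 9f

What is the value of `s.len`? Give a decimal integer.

15

[0]=0x9f (little-endian) → word 0x9f
rsvd [0+:1] = (word>>0) & 0x1 = 1
len [1+:5] = (word>>1) & 0x1f = 15  ←
mode [6+:1] = (word>>6) & 0x1 = 0
slot [7+:1] = (word>>7) & 0x1 = 1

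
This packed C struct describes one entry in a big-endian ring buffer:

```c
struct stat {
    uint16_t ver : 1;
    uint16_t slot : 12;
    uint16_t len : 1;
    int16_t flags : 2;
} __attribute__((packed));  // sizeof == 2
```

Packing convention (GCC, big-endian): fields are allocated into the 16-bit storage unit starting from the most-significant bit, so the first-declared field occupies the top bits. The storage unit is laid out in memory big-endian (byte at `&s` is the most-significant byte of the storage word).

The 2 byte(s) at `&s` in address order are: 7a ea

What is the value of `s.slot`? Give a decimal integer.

[0]=0x7a [1]=0xea (big-endian) → word 0x7aea
ver:1 @ bit 15 → (0x7aea>>15)&0x1 = 0x0
slot:12 @ bit 3 → (0x7aea>>3)&0xfff = 0xf5d  ←
len:1 @ bit 2 → (0x7aea>>2)&0x1 = 0x0
flags:2 @ bit 0 → (0x7aea>>0)&0x3 = 0x2

3933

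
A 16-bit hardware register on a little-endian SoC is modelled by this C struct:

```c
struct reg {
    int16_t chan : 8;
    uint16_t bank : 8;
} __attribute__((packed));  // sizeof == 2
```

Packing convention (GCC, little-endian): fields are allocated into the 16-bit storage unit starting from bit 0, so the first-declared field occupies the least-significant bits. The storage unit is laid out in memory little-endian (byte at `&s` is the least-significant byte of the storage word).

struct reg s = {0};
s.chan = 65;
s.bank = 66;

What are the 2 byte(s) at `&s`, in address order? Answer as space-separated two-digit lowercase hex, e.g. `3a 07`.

chan:8 = 65 → 0x41 << 0 → word 0x0041
bank:8 = 66 → 0x42 << 8 → word 0x4241
word = 0x4241 → little-endian bytes:
  [0]=0x41  [1]=0x42

41 42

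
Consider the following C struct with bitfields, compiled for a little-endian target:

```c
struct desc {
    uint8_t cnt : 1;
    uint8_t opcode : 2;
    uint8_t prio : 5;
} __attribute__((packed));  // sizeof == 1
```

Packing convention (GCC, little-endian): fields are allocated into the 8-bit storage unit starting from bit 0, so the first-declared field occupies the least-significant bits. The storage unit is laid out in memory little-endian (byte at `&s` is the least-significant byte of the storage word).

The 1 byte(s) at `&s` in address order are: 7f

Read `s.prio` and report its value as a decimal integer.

15

[0]=0x7f (little-endian) → word 0x7f
cnt:1 @ bit 0 → (0x7f>>0)&0x1 = 0x1
opcode:2 @ bit 1 → (0x7f>>1)&0x3 = 0x3
prio:5 @ bit 3 → (0x7f>>3)&0x1f = 0xf  ←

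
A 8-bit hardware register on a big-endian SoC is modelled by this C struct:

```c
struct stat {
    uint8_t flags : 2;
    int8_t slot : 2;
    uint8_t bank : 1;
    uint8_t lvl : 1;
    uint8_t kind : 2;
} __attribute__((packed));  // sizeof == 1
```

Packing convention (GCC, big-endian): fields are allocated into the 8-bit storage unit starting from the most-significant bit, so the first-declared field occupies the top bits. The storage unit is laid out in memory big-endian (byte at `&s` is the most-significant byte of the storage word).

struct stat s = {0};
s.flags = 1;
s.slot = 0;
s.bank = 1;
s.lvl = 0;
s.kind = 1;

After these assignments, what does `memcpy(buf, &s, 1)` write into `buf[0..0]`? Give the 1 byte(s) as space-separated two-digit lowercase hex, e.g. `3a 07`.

flags:2 = 1 → 0x1 << 6 → word 0x40
slot:2 = 0 → 0x0 << 4 → word 0x40
bank:1 = 1 → 0x1 << 3 → word 0x48
lvl:1 = 0 → 0x0 << 2 → word 0x48
kind:2 = 1 → 0x1 << 0 → word 0x49
word = 0x49 → big-endian bytes:
  [0]=0x49

49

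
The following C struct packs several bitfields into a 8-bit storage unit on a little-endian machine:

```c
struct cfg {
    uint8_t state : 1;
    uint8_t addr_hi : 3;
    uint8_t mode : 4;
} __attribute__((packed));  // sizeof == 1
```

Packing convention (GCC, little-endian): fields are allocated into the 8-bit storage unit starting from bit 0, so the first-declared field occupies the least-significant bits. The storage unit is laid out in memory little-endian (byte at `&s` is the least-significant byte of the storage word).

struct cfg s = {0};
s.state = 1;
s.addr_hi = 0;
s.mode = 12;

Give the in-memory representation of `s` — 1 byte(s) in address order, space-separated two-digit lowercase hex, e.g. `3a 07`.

c1

[0+:1] state=1 & 0x1 = 0x1; word=0x01
[1+:3] addr_hi=0 & 0x7 = 0x0; word=0x01
[4+:4] mode=12 & 0xf = 0xc; word=0xc1
word = 0xc1 → little-endian bytes:
  [0]=0xc1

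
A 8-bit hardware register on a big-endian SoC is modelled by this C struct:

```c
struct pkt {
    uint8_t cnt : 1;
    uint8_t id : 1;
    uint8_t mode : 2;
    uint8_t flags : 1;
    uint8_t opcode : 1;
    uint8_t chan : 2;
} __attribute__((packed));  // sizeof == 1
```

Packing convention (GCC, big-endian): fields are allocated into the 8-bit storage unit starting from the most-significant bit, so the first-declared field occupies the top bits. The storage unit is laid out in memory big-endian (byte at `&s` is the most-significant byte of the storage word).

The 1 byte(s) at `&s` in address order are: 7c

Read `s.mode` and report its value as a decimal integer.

[0]=0x7c (big-endian) → word 0x7c
cnt [7+:1] = (word>>7) & 0x1 = 0
id [6+:1] = (word>>6) & 0x1 = 1
mode [4+:2] = (word>>4) & 0x3 = 3  ←
flags [3+:1] = (word>>3) & 0x1 = 1
opcode [2+:1] = (word>>2) & 0x1 = 1
chan [0+:2] = (word>>0) & 0x3 = 0

3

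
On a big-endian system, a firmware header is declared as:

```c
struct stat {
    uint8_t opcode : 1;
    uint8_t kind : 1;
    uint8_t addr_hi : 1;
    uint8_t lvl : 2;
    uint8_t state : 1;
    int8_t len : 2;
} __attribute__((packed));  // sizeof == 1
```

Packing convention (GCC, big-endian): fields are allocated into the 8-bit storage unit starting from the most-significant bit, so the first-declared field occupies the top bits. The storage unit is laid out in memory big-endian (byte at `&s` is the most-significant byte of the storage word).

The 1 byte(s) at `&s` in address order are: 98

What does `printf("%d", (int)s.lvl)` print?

[0]=0x98 (big-endian) → word 0x98
opcode [7+:1] = (word>>7) & 0x1 = 1
kind [6+:1] = (word>>6) & 0x1 = 0
addr_hi [5+:1] = (word>>5) & 0x1 = 0
lvl [3+:2] = (word>>3) & 0x3 = 3  ←
state [2+:1] = (word>>2) & 0x1 = 0
len [0+:2] = (word>>0) & 0x3 = 0

3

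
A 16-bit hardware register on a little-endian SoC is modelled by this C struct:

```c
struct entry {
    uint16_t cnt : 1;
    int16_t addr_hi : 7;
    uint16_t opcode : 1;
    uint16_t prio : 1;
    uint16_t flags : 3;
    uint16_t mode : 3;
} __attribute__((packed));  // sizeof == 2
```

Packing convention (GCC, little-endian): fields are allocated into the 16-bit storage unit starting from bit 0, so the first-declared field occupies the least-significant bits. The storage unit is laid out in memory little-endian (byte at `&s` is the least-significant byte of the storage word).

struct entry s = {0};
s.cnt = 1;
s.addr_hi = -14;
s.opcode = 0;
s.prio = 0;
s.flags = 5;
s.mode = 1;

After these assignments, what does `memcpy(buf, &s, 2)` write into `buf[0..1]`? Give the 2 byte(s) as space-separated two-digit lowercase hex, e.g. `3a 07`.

e5 34

cnt (1b) val=1 bits=0x1 at bit 0: 0x0001
addr_hi (7b) val=-14 bits=0x72 at bit 1: 0x00e5
opcode (1b) val=0 bits=0x0 at bit 8: 0x00e5
prio (1b) val=0 bits=0x0 at bit 9: 0x00e5
flags (3b) val=5 bits=0x5 at bit 10: 0x14e5
mode (3b) val=1 bits=0x1 at bit 13: 0x34e5
word = 0x34e5 → little-endian bytes:
  [0]=0xe5  [1]=0x34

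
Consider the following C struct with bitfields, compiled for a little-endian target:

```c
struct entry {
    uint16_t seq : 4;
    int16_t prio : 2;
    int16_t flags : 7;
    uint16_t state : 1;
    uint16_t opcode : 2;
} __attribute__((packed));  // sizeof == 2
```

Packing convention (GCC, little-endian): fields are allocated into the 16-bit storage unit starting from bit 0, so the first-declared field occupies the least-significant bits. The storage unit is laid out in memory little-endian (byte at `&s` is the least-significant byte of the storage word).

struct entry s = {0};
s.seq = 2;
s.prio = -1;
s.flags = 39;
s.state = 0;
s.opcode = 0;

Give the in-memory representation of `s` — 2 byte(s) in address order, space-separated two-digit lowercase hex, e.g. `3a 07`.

f2 09

seq (4b) val=2 bits=0x2 at bit 0: 0x0002
prio (2b) val=-1 bits=0x3 at bit 4: 0x0032
flags (7b) val=39 bits=0x27 at bit 6: 0x09f2
state (1b) val=0 bits=0x0 at bit 13: 0x09f2
opcode (2b) val=0 bits=0x0 at bit 14: 0x09f2
word = 0x09f2 → little-endian bytes:
  [0]=0xf2  [1]=0x09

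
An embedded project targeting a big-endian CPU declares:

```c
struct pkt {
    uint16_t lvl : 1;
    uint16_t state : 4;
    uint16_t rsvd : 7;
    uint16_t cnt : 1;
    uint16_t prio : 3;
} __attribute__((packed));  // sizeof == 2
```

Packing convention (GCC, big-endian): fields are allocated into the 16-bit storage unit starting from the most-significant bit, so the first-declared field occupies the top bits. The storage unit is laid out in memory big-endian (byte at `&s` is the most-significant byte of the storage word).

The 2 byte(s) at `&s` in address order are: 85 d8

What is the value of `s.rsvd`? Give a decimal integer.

[0]=0x85 [1]=0xd8 (big-endian) → word 0x85d8
lvl:1 @ bit 15 → (0x85d8>>15)&0x1 = 0x1
state:4 @ bit 11 → (0x85d8>>11)&0xf = 0x0
rsvd:7 @ bit 4 → (0x85d8>>4)&0x7f = 0x5d  ←
cnt:1 @ bit 3 → (0x85d8>>3)&0x1 = 0x1
prio:3 @ bit 0 → (0x85d8>>0)&0x7 = 0x0

93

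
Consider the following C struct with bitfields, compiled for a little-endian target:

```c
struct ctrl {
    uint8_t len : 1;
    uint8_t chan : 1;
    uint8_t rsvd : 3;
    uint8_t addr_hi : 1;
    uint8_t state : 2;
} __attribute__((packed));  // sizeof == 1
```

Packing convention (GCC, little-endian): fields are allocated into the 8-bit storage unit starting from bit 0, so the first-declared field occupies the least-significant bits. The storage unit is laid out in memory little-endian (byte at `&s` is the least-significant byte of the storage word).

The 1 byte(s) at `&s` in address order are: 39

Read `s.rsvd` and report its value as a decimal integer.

6

[0]=0x39 (little-endian) → word 0x39
len:1 @ bit 0 → (0x39>>0)&0x1 = 0x1
chan:1 @ bit 1 → (0x39>>1)&0x1 = 0x0
rsvd:3 @ bit 2 → (0x39>>2)&0x7 = 0x6  ←
addr_hi:1 @ bit 5 → (0x39>>5)&0x1 = 0x1
state:2 @ bit 6 → (0x39>>6)&0x3 = 0x0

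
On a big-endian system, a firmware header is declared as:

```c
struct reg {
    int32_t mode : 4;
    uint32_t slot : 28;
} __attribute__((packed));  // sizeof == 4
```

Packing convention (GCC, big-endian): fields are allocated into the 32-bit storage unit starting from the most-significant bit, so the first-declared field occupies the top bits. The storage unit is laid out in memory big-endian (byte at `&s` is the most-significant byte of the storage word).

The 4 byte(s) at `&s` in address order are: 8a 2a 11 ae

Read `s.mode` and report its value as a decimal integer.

-8

[0]=0x8a [1]=0x2a [2]=0x11 [3]=0xae (big-endian) → word 0x8a2a11ae
mode [28+:4] = (word>>28) & 0xf = 8  ←
slot [0+:28] = (word>>0) & 0xfffffff = 170529198
mode signed 4b, MSB=1: 8 - 16 = -8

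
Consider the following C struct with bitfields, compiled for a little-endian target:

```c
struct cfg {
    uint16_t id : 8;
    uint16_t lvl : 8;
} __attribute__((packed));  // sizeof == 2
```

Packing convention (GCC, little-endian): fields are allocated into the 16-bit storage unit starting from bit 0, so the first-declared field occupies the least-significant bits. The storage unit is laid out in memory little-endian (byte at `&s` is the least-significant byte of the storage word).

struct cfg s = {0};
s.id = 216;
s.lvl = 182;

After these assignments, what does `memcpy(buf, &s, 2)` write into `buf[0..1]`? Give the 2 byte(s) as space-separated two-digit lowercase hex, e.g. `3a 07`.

[0+:8] id=216 & 0xff = 0xd8; word=0x00d8
[8+:8] lvl=182 & 0xff = 0xb6; word=0xb6d8
word = 0xb6d8 → little-endian bytes:
  [0]=0xd8  [1]=0xb6

d8 b6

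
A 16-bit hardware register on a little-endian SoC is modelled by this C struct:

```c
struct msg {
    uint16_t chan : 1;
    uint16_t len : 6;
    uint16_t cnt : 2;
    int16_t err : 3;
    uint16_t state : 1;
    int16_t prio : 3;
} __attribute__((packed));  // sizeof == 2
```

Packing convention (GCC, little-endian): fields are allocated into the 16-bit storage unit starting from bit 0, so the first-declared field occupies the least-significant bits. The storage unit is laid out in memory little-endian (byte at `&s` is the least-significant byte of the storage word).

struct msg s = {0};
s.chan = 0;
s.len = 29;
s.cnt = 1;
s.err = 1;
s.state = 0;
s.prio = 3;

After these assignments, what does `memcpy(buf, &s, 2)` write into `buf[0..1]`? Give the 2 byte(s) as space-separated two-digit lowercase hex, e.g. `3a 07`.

ba 62

chan (1b) val=0 bits=0x0 at bit 0: 0x0000
len (6b) val=29 bits=0x1d at bit 1: 0x003a
cnt (2b) val=1 bits=0x1 at bit 7: 0x00ba
err (3b) val=1 bits=0x1 at bit 9: 0x02ba
state (1b) val=0 bits=0x0 at bit 12: 0x02ba
prio (3b) val=3 bits=0x3 at bit 13: 0x62ba
word = 0x62ba → little-endian bytes:
  [0]=0xba  [1]=0x62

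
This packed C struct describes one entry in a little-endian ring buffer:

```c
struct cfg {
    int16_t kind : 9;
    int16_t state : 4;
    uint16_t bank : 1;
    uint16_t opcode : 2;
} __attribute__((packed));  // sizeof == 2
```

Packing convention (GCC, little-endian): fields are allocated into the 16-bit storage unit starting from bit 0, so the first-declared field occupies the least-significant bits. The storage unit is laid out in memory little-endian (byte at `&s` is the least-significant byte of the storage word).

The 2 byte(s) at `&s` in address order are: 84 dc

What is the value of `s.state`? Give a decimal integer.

-2

[0]=0x84 [1]=0xdc (little-endian) → word 0xdc84
kind:9 @ bit 0 → (0xdc84>>0)&0x1ff = 0x84
state:4 @ bit 9 → (0xdc84>>9)&0xf = 0xe  ←
bank:1 @ bit 13 → (0xdc84>>13)&0x1 = 0x0
opcode:2 @ bit 14 → (0xdc84>>14)&0x3 = 0x3
state signed 4b, MSB=1: 14 - 16 = -2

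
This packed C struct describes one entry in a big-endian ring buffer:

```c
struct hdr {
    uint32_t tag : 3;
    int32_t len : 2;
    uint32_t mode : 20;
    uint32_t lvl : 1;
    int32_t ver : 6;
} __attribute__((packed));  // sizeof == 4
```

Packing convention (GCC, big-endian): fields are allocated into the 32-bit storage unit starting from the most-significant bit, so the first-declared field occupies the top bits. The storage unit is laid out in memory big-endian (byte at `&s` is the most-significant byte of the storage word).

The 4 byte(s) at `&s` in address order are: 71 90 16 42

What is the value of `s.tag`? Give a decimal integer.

3

[0]=0x71 [1]=0x90 [2]=0x16 [3]=0x42 (big-endian) → word 0x71901642
tag:3 @ bit 29 → (0x71901642>>29)&0x7 = 0x3  ←
len:2 @ bit 27 → (0x71901642>>27)&0x3 = 0x2
mode:20 @ bit 7 → (0x71901642>>7)&0xfffff = 0x3202c
lvl:1 @ bit 6 → (0x71901642>>6)&0x1 = 0x1
ver:6 @ bit 0 → (0x71901642>>0)&0x3f = 0x2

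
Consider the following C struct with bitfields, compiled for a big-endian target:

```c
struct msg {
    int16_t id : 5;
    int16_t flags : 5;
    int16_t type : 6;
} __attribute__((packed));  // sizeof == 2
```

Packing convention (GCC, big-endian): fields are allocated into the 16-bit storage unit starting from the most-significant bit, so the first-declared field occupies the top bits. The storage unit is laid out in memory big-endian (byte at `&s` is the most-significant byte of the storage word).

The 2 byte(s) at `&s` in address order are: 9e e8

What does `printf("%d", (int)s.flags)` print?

[0]=0x9e [1]=0xe8 (big-endian) → word 0x9ee8
id [11+:5] = (word>>11) & 0x1f = 19
flags [6+:5] = (word>>6) & 0x1f = 27  ←
type [0+:6] = (word>>0) & 0x3f = 40
flags signed 5b, MSB=1: 27 - 32 = -5

-5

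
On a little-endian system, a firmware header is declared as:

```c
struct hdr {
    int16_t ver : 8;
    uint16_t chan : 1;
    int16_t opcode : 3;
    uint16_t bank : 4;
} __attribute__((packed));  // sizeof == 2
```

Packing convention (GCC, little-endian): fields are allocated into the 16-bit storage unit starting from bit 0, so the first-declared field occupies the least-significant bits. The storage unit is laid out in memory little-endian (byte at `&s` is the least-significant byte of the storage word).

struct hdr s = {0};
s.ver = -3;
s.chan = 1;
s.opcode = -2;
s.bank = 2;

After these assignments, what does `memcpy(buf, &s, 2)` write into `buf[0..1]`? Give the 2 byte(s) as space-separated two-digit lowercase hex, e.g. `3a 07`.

fd 2d

ver:8 = -3 → 0xfd << 0 → word 0x00fd
chan:1 = 1 → 0x1 << 8 → word 0x01fd
opcode:3 = -2 → 0x6 << 9 → word 0x0dfd
bank:4 = 2 → 0x2 << 12 → word 0x2dfd
word = 0x2dfd → little-endian bytes:
  [0]=0xfd  [1]=0x2d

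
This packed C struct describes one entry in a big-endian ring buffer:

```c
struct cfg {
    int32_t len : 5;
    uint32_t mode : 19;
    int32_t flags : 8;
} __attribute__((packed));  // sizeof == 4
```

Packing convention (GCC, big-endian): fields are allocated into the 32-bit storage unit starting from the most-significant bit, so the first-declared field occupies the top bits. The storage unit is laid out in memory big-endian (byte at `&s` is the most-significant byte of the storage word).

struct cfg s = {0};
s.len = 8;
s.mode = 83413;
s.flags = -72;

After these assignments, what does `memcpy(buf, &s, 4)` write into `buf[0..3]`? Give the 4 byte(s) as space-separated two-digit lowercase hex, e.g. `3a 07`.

[27+:5] len=8 & 0x1f = 0x8; word=0x40000000
[8+:19] mode=83413 & 0x7ffff = 0x145d5; word=0x4145d500
[0+:8] flags=-72 & 0xff = 0xb8; word=0x4145d5b8
word = 0x4145d5b8 → big-endian bytes:
  [0]=0x41  [1]=0x45  [2]=0xd5  [3]=0xb8

41 45 d5 b8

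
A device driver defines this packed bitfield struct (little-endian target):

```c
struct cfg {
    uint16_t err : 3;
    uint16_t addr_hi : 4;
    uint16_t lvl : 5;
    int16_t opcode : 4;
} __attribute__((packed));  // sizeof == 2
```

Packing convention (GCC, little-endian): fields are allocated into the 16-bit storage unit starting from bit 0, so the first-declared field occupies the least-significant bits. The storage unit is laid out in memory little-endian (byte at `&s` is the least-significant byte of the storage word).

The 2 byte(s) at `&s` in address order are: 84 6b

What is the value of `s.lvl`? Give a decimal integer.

[0]=0x84 [1]=0x6b (little-endian) → word 0x6b84
err [0+:3] = (word>>0) & 0x7 = 4
addr_hi [3+:4] = (word>>3) & 0xf = 0
lvl [7+:5] = (word>>7) & 0x1f = 23  ←
opcode [12+:4] = (word>>12) & 0xf = 6

23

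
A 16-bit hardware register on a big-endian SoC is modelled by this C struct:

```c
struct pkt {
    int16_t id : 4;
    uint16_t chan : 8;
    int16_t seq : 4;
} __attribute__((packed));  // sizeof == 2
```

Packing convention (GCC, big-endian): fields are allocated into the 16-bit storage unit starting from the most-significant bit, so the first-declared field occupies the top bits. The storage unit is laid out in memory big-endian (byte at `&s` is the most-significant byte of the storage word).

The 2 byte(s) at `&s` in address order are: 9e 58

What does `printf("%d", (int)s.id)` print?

-7

[0]=0x9e [1]=0x58 (big-endian) → word 0x9e58
id:4 @ bit 12 → (0x9e58>>12)&0xf = 0x9  ←
chan:8 @ bit 4 → (0x9e58>>4)&0xff = 0xe5
seq:4 @ bit 0 → (0x9e58>>0)&0xf = 0x8
id signed 4b, MSB=1: 9 - 16 = -7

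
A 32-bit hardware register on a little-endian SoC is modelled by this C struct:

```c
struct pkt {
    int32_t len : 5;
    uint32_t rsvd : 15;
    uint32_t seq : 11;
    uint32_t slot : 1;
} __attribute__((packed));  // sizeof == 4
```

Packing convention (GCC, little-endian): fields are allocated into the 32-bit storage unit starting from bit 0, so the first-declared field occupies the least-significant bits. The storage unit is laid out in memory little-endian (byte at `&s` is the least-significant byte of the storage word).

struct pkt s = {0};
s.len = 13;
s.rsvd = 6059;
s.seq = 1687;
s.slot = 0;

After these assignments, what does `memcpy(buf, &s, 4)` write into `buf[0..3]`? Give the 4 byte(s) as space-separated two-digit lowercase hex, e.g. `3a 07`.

6d f5 72 69

[0+:5] len=13 & 0x1f = 0xd; word=0x0000000d
[5+:15] rsvd=6059 & 0x7fff = 0x17ab; word=0x0002f56d
[20+:11] seq=1687 & 0x7ff = 0x697; word=0x6972f56d
[31+:1] slot=0 & 0x1 = 0x0; word=0x6972f56d
word = 0x6972f56d → little-endian bytes:
  [0]=0x6d  [1]=0xf5  [2]=0x72  [3]=0x69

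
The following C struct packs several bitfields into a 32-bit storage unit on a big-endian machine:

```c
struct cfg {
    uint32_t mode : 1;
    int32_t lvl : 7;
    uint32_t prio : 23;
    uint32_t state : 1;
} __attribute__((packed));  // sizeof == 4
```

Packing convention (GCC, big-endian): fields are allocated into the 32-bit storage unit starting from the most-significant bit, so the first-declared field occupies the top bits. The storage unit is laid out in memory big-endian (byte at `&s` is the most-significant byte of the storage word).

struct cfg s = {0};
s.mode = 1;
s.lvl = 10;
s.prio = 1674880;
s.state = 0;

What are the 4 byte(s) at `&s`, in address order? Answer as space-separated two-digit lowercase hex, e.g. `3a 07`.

8a 33 1d 00

mode:1 = 1 → 0x1 << 31 → word 0x80000000
lvl:7 = 10 → 0xa << 24 → word 0x8a000000
prio:23 = 1674880 → 0x198e80 << 1 → word 0x8a331d00
state:1 = 0 → 0x0 << 0 → word 0x8a331d00
word = 0x8a331d00 → big-endian bytes:
  [0]=0x8a  [1]=0x33  [2]=0x1d  [3]=0x00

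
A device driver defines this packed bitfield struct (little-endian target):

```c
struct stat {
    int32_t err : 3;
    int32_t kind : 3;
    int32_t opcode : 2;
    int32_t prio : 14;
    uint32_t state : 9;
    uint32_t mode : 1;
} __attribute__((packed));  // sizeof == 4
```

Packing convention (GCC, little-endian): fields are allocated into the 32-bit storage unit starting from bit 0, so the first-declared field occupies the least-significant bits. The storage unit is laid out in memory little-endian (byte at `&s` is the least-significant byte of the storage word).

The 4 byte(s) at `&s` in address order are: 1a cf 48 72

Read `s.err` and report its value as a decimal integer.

[0]=0x1a [1]=0xcf [2]=0x48 [3]=0x72 (little-endian) → word 0x7248cf1a
err [0+:3] = (word>>0) & 0x7 = 2  ←
kind [3+:3] = (word>>3) & 0x7 = 3
opcode [6+:2] = (word>>6) & 0x3 = 0
prio [8+:14] = (word>>8) & 0x3fff = 2255
state [22+:9] = (word>>22) & 0x1ff = 457
mode [31+:1] = (word>>31) & 0x1 = 0
err signed 3b, MSB=0: value = 2

2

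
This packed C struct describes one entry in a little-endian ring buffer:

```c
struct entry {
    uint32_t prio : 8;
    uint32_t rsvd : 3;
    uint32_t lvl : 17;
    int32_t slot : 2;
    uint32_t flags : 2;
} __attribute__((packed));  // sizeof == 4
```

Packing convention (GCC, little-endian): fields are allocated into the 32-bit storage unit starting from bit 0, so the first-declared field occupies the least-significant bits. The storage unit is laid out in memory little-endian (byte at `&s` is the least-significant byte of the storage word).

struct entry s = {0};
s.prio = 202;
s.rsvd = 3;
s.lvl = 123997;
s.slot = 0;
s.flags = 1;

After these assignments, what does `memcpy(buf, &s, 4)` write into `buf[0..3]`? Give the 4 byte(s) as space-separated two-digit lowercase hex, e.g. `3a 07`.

[0+:8] prio=202 & 0xff = 0xca; word=0x000000ca
[8+:3] rsvd=3 & 0x7 = 0x3; word=0x000003ca
[11+:17] lvl=123997 & 0x1ffff = 0x1e45d; word=0x0f22ebca
[28+:2] slot=0 & 0x3 = 0x0; word=0x0f22ebca
[30+:2] flags=1 & 0x3 = 0x1; word=0x4f22ebca
word = 0x4f22ebca → little-endian bytes:
  [0]=0xca  [1]=0xeb  [2]=0x22  [3]=0x4f

ca eb 22 4f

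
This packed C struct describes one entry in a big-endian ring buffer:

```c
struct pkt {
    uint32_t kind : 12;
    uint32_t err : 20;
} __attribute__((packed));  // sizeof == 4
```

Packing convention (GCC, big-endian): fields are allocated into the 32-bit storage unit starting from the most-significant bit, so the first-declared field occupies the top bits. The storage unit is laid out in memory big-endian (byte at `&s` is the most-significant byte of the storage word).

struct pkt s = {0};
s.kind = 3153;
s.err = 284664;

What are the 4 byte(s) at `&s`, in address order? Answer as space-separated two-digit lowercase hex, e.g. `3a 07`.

c5 14 57 f8

kind (12b) val=3153 bits=0xc51 at bit 20: 0xc5100000
err (20b) val=284664 bits=0x457f8 at bit 0: 0xc51457f8
word = 0xc51457f8 → big-endian bytes:
  [0]=0xc5  [1]=0x14  [2]=0x57  [3]=0xf8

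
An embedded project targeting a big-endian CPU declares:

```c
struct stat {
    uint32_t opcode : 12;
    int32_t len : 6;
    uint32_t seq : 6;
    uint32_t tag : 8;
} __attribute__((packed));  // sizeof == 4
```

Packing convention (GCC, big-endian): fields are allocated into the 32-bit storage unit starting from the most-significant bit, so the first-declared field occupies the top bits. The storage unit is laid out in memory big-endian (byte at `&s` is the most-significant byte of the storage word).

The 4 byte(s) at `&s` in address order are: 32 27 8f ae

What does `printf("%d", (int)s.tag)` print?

[0]=0x32 [1]=0x27 [2]=0x8f [3]=0xae (big-endian) → word 0x32278fae
opcode:12 @ bit 20 → (0x32278fae>>20)&0xfff = 0x322
len:6 @ bit 14 → (0x32278fae>>14)&0x3f = 0x1e
seq:6 @ bit 8 → (0x32278fae>>8)&0x3f = 0xf
tag:8 @ bit 0 → (0x32278fae>>0)&0xff = 0xae  ←

174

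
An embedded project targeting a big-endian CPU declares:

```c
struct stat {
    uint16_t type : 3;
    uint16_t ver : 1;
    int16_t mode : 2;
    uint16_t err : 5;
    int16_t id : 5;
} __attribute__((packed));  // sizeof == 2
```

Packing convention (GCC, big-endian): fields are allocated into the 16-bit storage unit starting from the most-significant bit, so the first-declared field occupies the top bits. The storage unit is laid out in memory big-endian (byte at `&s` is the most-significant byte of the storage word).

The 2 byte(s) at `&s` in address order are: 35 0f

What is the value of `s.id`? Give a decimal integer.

15

[0]=0x35 [1]=0x0f (big-endian) → word 0x350f
type [13+:3] = (word>>13) & 0x7 = 1
ver [12+:1] = (word>>12) & 0x1 = 1
mode [10+:2] = (word>>10) & 0x3 = 1
err [5+:5] = (word>>5) & 0x1f = 8
id [0+:5] = (word>>0) & 0x1f = 15  ←
id signed 5b, MSB=0: value = 15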